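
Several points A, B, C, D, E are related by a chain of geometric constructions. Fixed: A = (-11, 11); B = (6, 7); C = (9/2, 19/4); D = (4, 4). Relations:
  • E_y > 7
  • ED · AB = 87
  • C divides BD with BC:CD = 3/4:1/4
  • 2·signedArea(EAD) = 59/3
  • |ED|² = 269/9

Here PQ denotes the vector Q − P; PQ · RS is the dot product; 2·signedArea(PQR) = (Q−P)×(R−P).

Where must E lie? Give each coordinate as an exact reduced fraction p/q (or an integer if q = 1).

E = (-1/3, 22/3)

1. E_x = -1/3  [ED · AB = 87 ∩ 2·signedArea(EAD) = 59/3]
2. E_y = 22/3  [ED · AB = 87 ∩ 2·signedArea(EAD) = 59/3]
   → E = (-1/3, 22/3)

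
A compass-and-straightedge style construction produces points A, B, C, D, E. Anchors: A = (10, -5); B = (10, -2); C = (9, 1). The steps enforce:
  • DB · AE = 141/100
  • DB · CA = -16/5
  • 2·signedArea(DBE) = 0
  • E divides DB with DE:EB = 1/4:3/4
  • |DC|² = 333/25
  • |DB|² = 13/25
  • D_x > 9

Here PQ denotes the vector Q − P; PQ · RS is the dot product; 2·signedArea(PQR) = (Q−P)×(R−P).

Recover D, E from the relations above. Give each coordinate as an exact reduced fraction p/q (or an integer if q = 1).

1. D_x = 48/5  [line -1·x + 6·y + 126/5 = 0 ∩ |DC|² = 333/25]
2. D_y = -13/5  [line -1·x + 6·y + 126/5 = 0 ∩ |DC|² = 333/25]
   → D = (48/5, -13/5)
3. E_x = 97/10  [2·signedArea(DBE) = 0 ∩ E divides DB with DE:EB = 1/4:3/4]
4. E_y = -49/20  [2·signedArea(DBE) = 0 ∩ E divides DB with DE:EB = 1/4:3/4]
   → E = (97/10, -49/20)

D = (48/5, -13/5)
E = (97/10, -49/20)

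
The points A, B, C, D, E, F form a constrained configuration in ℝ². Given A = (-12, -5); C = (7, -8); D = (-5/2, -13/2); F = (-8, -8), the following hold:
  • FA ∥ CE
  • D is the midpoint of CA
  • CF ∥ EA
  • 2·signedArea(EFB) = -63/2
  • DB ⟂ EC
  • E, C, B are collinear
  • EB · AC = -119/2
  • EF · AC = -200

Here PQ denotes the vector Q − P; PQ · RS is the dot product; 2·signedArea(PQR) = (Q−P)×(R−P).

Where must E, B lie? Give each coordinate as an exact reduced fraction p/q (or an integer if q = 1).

B = (1/5, -29/10)
E = (3, -5)

1. E_x = 3  [CF ∥ EA ∩ FA ∥ CE]
2. E_y = -5  [CF ∥ EA ∩ FA ∥ CE]
   → E = (3, -5)
3. B_x = 1/5  [E, C, B are collinear ∩ DB ⟂ EC]
4. B_y = -29/10  [E, C, B are collinear ∩ DB ⟂ EC]
   → B = (1/5, -29/10)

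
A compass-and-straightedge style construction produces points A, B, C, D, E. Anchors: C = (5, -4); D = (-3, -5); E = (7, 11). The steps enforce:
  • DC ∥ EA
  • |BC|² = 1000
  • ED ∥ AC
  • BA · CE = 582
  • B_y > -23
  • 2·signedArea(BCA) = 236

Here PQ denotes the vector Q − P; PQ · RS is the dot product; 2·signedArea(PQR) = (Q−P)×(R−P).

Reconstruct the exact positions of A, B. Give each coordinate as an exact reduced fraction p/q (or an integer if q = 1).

1. A_x = 15  [ED ∥ AC ∩ DC ∥ EA]
2. A_y = 12  [ED ∥ AC ∩ DC ∥ EA]
   → A = (15, 12)
3. B_x = -21  [BA · CE = 582 ∩ 2·signedArea(BCA) = 236]
4. B_y = -22  [BA · CE = 582 ∩ 2·signedArea(BCA) = 236]
   → B = (-21, -22)

A = (15, 12)
B = (-21, -22)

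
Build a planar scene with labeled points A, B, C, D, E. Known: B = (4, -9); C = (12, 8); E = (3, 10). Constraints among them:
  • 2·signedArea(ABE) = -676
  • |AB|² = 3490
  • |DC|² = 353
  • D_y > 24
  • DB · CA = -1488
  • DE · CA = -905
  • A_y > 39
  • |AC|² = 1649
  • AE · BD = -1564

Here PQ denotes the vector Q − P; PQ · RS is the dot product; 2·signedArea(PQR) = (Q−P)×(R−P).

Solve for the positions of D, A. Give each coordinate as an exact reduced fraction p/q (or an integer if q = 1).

1. A_x = 37  [line -19·x + -1·y + 743 = 0 ∩ |AC|² = 1649]
2. A_y = 40  [line -19·x + -1·y + 743 = 0 ∩ |AC|² = 1649]
   → A = (37, 40)
3. D_x = 20  [DE · CA = -905 ∩ AE · BD = -1564]
4. D_y = 25  [DE · CA = -905 ∩ AE · BD = -1564]
   → D = (20, 25)

A = (37, 40)
D = (20, 25)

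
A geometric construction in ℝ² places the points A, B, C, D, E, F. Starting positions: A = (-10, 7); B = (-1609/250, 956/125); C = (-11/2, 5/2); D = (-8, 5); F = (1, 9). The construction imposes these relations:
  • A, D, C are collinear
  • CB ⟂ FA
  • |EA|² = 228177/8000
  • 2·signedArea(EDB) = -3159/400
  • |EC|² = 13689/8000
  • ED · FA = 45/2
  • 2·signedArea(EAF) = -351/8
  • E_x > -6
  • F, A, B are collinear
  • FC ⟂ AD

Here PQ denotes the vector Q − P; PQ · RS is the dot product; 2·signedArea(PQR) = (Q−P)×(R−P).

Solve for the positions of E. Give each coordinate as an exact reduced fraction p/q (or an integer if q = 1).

1. E_x = -2867/500  [2·signedArea(EDB) = -3159/400 ∩ ED · FA = 45/2]
2. E_y = 3787/1000  [2·signedArea(EDB) = -3159/400 ∩ ED · FA = 45/2]
   → E = (-2867/500, 3787/1000)

E = (-2867/500, 3787/1000)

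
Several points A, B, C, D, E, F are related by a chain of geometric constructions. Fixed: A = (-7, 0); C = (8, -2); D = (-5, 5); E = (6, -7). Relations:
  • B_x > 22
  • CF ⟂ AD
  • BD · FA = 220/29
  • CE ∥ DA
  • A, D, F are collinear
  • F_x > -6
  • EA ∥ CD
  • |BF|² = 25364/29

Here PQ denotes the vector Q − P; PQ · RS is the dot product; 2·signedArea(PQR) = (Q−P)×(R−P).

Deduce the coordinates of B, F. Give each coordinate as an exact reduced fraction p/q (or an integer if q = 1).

B = (23, -4)
F = (-163/29, 100/29)

1. F_x = -163/29  [A, D, F are collinear ∩ CF ⟂ AD]
2. F_y = 100/29  [A, D, F are collinear ∩ CF ⟂ AD]
   → F = (-163/29, 100/29)
3. B_x = 23  [line 40/29·x + 100/29·y + -520/29 = 0 ∩ |BF|² = 25364/29]
4. B_y = -4  [line 40/29·x + 100/29·y + -520/29 = 0 ∩ |BF|² = 25364/29]
   → B = (23, -4)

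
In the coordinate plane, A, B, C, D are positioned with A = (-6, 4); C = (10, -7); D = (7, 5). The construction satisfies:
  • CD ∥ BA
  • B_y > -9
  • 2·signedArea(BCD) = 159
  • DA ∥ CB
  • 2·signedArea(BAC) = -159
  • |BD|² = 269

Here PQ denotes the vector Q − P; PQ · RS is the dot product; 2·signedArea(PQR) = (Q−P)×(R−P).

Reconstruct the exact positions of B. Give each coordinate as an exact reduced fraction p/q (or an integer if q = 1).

1. B_x = -3  [CD ∥ BA ∩ DA ∥ CB]
2. B_y = -8  [CD ∥ BA ∩ DA ∥ CB]
   → B = (-3, -8)

B = (-3, -8)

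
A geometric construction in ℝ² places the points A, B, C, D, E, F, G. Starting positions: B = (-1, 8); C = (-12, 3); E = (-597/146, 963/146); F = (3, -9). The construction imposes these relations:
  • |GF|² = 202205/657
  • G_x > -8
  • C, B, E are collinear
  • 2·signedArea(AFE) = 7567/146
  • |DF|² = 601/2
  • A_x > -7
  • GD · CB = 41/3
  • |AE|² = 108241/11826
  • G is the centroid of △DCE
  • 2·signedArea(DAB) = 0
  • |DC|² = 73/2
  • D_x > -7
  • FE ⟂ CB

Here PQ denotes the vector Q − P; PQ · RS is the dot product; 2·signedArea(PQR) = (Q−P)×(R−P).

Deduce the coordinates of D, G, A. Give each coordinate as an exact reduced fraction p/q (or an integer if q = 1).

1. A_x = -4496/657  [line -2277/146·x + -1035/146·y + -10051/146 = 0 ∩ |AE|² = 108241/11826]
2. A_y = 3511/657  [line -2277/146·x + -1035/146·y + -10051/146 = 0 ∩ |AE|² = 108241/11826]
   → A = (-4496/657, 3511/657)
3. D_x = -13/2  [line -1745/657·x + 3839/657·y + -10819/219 = 0 ∩ |DC|² = 73/2]
4. D_y = 11/2  [line -1745/657·x + 3839/657·y + -10819/219 = 0 ∩ |DC|² = 73/2]
   → D = (-13/2, 11/2)
5. G_x = -1649/219  [G is the centroid of △DCE]
6. G_y = 1102/219  [G is the centroid of △DCE]
   → G = (-1649/219, 1102/219)

A = (-4496/657, 3511/657)
D = (-13/2, 11/2)
G = (-1649/219, 1102/219)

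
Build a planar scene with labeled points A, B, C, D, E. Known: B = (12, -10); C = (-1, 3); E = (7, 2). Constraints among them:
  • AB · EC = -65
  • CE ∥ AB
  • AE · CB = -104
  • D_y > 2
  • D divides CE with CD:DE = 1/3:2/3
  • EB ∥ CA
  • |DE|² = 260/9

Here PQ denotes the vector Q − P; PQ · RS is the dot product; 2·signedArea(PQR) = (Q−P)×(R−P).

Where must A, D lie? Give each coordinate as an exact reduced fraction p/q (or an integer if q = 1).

A = (4, -9)
D = (5/3, 8/3)

1. A_x = 4  [CE ∥ AB ∩ EB ∥ CA]
2. A_y = -9  [CE ∥ AB ∩ EB ∥ CA]
   → A = (4, -9)
3. D_x = 5/3  [D divides CE with CD:DE = 1/3:2/3]
4. D_y = 8/3  [D divides CE with CD:DE = 1/3:2/3]
   → D = (5/3, 8/3)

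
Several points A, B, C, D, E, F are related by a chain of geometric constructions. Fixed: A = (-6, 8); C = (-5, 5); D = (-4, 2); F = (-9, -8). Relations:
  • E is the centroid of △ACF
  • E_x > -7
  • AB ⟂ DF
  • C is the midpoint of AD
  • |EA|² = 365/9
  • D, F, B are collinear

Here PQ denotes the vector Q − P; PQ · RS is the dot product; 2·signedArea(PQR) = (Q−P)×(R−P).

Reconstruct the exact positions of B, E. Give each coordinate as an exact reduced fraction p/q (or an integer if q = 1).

B = (-2, 6)
E = (-20/3, 5/3)

1. B_x = -2  [D, F, B are collinear ∩ AB ⟂ DF]
2. B_y = 6  [D, F, B are collinear ∩ AB ⟂ DF]
   → B = (-2, 6)
3. E_x = -20/3  [E is the centroid of △ACF]
4. E_y = 5/3  [E is the centroid of △ACF]
   → E = (-20/3, 5/3)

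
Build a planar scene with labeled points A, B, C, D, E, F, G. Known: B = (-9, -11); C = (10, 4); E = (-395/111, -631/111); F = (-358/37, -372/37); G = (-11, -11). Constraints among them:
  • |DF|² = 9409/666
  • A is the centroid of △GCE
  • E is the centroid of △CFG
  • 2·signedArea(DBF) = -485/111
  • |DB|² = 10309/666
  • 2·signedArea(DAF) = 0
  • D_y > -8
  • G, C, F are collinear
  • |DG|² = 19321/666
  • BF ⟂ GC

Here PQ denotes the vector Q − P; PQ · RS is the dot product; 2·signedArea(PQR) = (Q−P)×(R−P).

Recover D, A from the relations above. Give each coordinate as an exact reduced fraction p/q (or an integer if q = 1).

A = (-506/333, -1408/333)
D = (-1469/222, -1747/222)

1. D_x = -1469/222  [line -35/37·x + -25/37·y + -1285/111 = 0 ∩ |DB|² = 10309/666]
2. D_y = -1747/222  [line -35/37·x + -25/37·y + -1285/111 = 0 ∩ |DB|² = 10309/666]
   → D = (-1469/222, -1747/222)
3. A_x = -506/333  [2·signedArea(DAF) = 0 ∩ A is the centroid of △GCE]
4. A_y = -1408/333  [2·signedArea(DAF) = 0 ∩ A is the centroid of △GCE]
   → A = (-506/333, -1408/333)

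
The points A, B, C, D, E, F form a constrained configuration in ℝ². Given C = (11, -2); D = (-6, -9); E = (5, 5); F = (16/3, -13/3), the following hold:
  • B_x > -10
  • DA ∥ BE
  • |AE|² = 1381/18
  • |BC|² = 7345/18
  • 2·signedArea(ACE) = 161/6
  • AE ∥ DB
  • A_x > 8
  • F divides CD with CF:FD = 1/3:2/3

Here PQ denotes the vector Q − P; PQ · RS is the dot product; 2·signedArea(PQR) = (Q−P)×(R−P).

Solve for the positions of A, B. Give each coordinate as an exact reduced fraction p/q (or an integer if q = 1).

1. A_x = 49/6  [line -7·x + -6·y + 229/6 = 0 ∩ |AE|² = 1381/18]
2. A_y = -19/6  [line -7·x + -6·y + 229/6 = 0 ∩ |AE|² = 1381/18]
   → A = (49/6, -19/6)
3. B_x = -55/6  [DA ∥ BE ∩ AE ∥ DB]
4. B_y = -5/6  [DA ∥ BE ∩ AE ∥ DB]
   → B = (-55/6, -5/6)

A = (49/6, -19/6)
B = (-55/6, -5/6)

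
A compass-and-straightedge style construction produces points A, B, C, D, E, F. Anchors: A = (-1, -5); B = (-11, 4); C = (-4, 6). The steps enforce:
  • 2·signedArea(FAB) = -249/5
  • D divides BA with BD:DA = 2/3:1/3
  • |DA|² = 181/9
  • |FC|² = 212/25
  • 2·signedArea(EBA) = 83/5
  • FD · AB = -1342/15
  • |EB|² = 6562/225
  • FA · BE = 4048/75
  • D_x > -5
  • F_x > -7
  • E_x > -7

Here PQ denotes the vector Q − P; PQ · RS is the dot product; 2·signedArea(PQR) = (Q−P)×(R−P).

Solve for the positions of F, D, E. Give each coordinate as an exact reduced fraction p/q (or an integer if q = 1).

1. D_x = -13/3  [D divides BA with BD:DA = 2/3:1/3]
2. D_y = -2  [D divides BA with BD:DA = 2/3:1/3]
   → D = (-13/3, -2)
3. E_x = -94/15  [line 9·x + 10·y + 212/5 = 0 ∩ |EB|² = 6562/225]
4. E_y = 7/5  [line 9·x + 10·y + 212/5 = 0 ∩ |EB|² = 6562/225]
   → E = (-94/15, 7/5)
5. F_x = -34/5  [2·signedArea(FAB) = -249/5 ∩ FD · AB = -1342/15]
6. F_y = 26/5  [2·signedArea(FAB) = -249/5 ∩ FD · AB = -1342/15]
   → F = (-34/5, 26/5)

D = (-13/3, -2)
E = (-94/15, 7/5)
F = (-34/5, 26/5)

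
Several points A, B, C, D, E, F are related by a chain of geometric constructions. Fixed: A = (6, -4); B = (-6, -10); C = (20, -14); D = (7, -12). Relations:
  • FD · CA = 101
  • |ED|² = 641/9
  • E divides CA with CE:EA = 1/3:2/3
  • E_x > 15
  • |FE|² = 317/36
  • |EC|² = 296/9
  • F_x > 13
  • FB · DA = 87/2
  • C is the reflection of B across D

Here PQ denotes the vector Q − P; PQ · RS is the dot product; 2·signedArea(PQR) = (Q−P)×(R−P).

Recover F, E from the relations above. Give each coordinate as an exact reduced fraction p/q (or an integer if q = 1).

1. F_x = 27/2  [FD · CA = 101 ∩ FB · DA = 87/2]
2. F_y = -13  [FD · CA = 101 ∩ FB · DA = 87/2]
   → F = (27/2, -13)
3. E_x = 46/3  [E divides CA with CE:EA = 1/3:2/3]
4. E_y = -32/3  [E divides CA with CE:EA = 1/3:2/3]
   → E = (46/3, -32/3)

E = (46/3, -32/3)
F = (27/2, -13)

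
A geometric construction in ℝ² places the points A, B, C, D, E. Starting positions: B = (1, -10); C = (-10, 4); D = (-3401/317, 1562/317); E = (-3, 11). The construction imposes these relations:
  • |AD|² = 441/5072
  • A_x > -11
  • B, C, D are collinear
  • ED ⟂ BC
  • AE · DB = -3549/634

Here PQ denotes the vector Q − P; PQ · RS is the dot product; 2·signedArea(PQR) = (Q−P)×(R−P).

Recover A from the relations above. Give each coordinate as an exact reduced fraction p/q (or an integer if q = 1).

A = (-13373/1268, 2977/634)

1. A_x = -13373/1268  [line -3718/317·x + 4732/317·y + -122863/634 = 0 ∩ |AD|² = 441/5072]
2. A_y = 2977/634  [line -3718/317·x + 4732/317·y + -122863/634 = 0 ∩ |AD|² = 441/5072]
   → A = (-13373/1268, 2977/634)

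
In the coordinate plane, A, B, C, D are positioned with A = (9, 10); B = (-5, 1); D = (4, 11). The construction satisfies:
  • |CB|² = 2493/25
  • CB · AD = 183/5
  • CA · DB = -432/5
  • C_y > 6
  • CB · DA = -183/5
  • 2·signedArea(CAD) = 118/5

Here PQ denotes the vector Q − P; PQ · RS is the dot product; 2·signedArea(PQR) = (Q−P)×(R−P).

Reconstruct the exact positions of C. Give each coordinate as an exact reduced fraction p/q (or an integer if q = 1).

C = (17/5, 32/5)

1. C_x = 17/5  [CA · DB = -432/5 ∩ CB · AD = 183/5]
2. C_y = 32/5  [CA · DB = -432/5 ∩ CB · AD = 183/5]
   → C = (17/5, 32/5)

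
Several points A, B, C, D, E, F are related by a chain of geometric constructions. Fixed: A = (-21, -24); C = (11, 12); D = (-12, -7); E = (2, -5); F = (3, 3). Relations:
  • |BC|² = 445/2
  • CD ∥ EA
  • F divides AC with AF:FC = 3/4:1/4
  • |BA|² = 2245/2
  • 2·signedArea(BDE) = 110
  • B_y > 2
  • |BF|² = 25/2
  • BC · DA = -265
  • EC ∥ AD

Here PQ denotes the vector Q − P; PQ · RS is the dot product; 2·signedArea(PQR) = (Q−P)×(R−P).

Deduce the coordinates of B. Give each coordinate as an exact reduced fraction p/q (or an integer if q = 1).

B = (-1/2, 5/2)

1. B_x = -1/2  [2·signedArea(BDE) = 110 ∩ BC · DA = -265]
2. B_y = 5/2  [2·signedArea(BDE) = 110 ∩ BC · DA = -265]
   → B = (-1/2, 5/2)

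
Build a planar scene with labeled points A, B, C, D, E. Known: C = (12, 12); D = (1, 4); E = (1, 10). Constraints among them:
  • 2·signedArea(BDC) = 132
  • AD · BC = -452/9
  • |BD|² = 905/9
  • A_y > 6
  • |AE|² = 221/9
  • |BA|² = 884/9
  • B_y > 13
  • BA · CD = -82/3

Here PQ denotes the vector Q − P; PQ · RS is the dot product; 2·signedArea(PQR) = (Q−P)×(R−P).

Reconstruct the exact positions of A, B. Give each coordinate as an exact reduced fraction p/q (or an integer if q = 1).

1. B_x = -8/3  [line -8·x + 11·y + -168 = 0 ∩ |BD|² = 905/9]
2. B_y = 40/3  [line -8·x + 11·y + -168 = 0 ∩ |BD|² = 905/9]
   → B = (-8/3, 40/3)
3. A_x = 14/3  [AD · BC = -452/9 ∩ BA · CD = -82/3]
4. A_y = 20/3  [AD · BC = -452/9 ∩ BA · CD = -82/3]
   → A = (14/3, 20/3)

A = (14/3, 20/3)
B = (-8/3, 40/3)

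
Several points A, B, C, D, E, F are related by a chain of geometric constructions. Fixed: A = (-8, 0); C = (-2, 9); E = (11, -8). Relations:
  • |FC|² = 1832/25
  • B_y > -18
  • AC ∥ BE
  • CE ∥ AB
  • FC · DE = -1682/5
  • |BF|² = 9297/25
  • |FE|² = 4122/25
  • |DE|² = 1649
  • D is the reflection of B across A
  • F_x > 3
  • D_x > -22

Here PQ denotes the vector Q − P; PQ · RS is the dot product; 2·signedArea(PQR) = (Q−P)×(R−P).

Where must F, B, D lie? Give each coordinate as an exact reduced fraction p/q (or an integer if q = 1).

1. B_x = 5  [AC ∥ BE ∩ CE ∥ AB]
2. B_y = -17  [AC ∥ BE ∩ CE ∥ AB]
   → B = (5, -17)
3. D_x = -21  [D is the reflection of B across A]
4. D_y = 17  [D is the reflection of B across A]
   → D = (-21, 17)
5. F_x = 16/5  [line -32·x + 25·y + 237/5 = 0 ∩ |FE|² = 4122/25]
6. F_y = 11/5  [line -32·x + 25·y + 237/5 = 0 ∩ |FE|² = 4122/25]
   → F = (16/5, 11/5)

B = (5, -17)
D = (-21, 17)
F = (16/5, 11/5)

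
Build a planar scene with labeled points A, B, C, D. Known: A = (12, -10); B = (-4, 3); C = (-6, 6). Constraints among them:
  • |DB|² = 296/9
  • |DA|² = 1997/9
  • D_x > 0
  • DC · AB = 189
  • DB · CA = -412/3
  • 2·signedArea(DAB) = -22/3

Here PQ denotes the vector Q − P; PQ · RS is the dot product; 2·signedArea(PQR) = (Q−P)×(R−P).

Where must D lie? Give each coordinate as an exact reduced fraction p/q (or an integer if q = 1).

1. D_x = 2/3  [2·signedArea(DAB) = -22/3 ∩ DB · CA = -412/3]
2. D_y = -1/3  [2·signedArea(DAB) = -22/3 ∩ DB · CA = -412/3]
   → D = (2/3, -1/3)

D = (2/3, -1/3)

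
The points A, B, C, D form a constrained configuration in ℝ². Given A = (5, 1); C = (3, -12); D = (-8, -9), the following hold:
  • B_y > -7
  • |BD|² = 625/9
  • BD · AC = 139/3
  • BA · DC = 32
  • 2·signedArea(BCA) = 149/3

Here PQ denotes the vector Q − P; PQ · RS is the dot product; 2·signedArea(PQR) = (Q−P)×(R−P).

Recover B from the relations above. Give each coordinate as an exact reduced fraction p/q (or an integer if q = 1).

1. B_x = 0  [BA · DC = 32 ∩ 2·signedArea(BCA) = 149/3]
2. B_y = -20/3  [BA · DC = 32 ∩ 2·signedArea(BCA) = 149/3]
   → B = (0, -20/3)

B = (0, -20/3)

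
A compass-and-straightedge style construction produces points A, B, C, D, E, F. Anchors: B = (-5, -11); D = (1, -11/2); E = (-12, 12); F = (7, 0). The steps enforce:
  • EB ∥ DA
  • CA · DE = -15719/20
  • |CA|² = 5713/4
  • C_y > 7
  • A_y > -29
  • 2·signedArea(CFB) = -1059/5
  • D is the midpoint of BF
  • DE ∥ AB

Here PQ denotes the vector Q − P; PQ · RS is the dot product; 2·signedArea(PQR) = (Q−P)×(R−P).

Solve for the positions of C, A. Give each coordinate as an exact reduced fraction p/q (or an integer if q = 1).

1. A_x = 8  [DE ∥ AB ∩ EB ∥ DA]
2. A_y = -57/2  [DE ∥ AB ∩ EB ∥ DA]
   → A = (8, -57/2)
3. C_x = -22/5  [2·signedArea(CFB) = -1059/5 ∩ CA · DE = -15719/20]
4. C_y = 36/5  [2·signedArea(CFB) = -1059/5 ∩ CA · DE = -15719/20]
   → C = (-22/5, 36/5)

A = (8, -57/2)
C = (-22/5, 36/5)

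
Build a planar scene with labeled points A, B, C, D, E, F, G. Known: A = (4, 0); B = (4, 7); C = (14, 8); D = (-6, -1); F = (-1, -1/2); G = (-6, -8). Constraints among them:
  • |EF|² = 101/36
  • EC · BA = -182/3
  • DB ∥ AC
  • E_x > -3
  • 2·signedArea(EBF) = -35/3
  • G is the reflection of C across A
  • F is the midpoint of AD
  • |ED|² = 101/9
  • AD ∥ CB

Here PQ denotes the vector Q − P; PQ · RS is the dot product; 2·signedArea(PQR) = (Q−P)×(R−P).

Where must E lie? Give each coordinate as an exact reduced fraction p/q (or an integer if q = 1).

E = (-8/3, -2/3)

1. E_x = -8/3  [EC · BA = -182/3 ∩ 2·signedArea(EBF) = -35/3]
2. E_y = -2/3  [EC · BA = -182/3 ∩ 2·signedArea(EBF) = -35/3]
   → E = (-8/3, -2/3)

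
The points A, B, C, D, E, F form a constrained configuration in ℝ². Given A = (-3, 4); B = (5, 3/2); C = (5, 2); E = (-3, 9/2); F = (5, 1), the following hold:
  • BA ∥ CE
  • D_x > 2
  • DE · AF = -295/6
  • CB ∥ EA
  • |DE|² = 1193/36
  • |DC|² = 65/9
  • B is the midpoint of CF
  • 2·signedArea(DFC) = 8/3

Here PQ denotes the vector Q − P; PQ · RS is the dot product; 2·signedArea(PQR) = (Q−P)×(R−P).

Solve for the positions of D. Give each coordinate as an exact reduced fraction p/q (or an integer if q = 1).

1. D_x = 7/3  [DE · AF = -295/6 ∩ 2·signedArea(DFC) = 8/3]
2. D_y = 7/3  [DE · AF = -295/6 ∩ 2·signedArea(DFC) = 8/3]
   → D = (7/3, 7/3)

D = (7/3, 7/3)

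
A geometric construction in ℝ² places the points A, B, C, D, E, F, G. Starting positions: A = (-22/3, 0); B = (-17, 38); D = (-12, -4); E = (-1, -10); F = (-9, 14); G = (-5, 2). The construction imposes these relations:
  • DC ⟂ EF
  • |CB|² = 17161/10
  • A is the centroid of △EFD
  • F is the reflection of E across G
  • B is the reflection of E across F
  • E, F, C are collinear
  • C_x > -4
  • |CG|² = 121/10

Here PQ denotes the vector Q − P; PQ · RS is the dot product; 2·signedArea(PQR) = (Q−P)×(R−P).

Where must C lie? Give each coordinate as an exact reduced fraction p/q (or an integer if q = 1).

C = (-39/10, -13/10)

1. C_x = -39/10  [E, F, C are collinear ∩ DC ⟂ EF]
2. C_y = -13/10  [E, F, C are collinear ∩ DC ⟂ EF]
   → C = (-39/10, -13/10)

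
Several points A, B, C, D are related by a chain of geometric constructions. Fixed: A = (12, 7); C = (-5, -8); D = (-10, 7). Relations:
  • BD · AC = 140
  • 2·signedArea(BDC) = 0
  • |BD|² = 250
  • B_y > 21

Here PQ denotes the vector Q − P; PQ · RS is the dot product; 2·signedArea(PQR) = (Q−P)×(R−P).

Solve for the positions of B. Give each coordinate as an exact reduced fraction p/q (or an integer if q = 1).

1. B_x = -15  [2·signedArea(BDC) = 0 ∩ BD · AC = 140]
2. B_y = 22  [2·signedArea(BDC) = 0 ∩ BD · AC = 140]
   → B = (-15, 22)

B = (-15, 22)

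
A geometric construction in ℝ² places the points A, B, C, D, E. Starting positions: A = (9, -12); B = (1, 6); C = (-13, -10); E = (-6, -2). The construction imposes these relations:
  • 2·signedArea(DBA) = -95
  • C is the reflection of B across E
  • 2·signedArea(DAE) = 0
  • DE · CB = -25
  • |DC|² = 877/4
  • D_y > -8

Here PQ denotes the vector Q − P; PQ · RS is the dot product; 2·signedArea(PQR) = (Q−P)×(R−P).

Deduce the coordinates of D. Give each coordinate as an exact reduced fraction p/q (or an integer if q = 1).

1. D_x = 3/2  [2·signedArea(DAE) = 0 ∩ 2·signedArea(DBA) = -95]
2. D_y = -7  [2·signedArea(DAE) = 0 ∩ 2·signedArea(DBA) = -95]
   → D = (3/2, -7)

D = (3/2, -7)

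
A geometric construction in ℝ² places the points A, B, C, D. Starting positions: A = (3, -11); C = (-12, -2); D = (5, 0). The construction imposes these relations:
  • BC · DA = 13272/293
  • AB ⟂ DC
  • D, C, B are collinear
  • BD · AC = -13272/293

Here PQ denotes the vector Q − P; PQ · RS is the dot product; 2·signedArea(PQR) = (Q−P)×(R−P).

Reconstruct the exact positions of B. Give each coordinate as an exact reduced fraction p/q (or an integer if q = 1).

B = (513/293, -112/293)

1. B_x = 513/293  [D, C, B are collinear ∩ AB ⟂ DC]
2. B_y = -112/293  [D, C, B are collinear ∩ AB ⟂ DC]
   → B = (513/293, -112/293)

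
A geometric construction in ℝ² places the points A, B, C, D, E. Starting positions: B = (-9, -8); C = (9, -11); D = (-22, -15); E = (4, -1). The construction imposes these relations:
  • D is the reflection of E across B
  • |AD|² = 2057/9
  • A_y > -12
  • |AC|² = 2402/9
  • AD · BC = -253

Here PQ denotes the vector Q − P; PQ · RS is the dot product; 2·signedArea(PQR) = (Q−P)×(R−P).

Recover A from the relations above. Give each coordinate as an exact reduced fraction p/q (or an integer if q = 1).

1. A_x = -22/3  [line -18·x + 3·y + -98 = 0 ∩ |AD|² = 2057/9]
2. A_y = -34/3  [line -18·x + 3·y + -98 = 0 ∩ |AD|² = 2057/9]
   → A = (-22/3, -34/3)

A = (-22/3, -34/3)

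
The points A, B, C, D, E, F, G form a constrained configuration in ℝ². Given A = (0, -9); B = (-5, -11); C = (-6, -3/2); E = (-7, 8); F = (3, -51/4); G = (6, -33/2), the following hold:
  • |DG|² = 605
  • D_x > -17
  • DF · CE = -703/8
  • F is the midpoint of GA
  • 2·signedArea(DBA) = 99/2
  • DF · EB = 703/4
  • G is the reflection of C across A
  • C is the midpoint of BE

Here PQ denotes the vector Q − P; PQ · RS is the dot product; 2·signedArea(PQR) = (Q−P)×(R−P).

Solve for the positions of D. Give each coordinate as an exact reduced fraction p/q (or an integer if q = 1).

1. D_x = -16  [2·signedArea(DBA) = 99/2 ∩ DF · CE = -703/8]
2. D_y = -11/2  [2·signedArea(DBA) = 99/2 ∩ DF · CE = -703/8]
   → D = (-16, -11/2)

D = (-16, -11/2)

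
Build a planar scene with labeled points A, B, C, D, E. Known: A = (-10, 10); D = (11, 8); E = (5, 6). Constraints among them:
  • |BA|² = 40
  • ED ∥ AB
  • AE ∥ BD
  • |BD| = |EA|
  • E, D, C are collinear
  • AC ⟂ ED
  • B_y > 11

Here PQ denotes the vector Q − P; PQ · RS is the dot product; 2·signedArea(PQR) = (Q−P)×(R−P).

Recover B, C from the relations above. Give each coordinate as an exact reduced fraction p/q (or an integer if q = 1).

B = (-4, 12)
C = (-73/10, 19/10)

1. B_x = -4  [AE ∥ BD ∩ ED ∥ AB]
2. B_y = 12  [AE ∥ BD ∩ ED ∥ AB]
   → B = (-4, 12)
3. C_x = -73/10  [E, D, C are collinear ∩ AC ⟂ ED]
4. C_y = 19/10  [E, D, C are collinear ∩ AC ⟂ ED]
   → C = (-73/10, 19/10)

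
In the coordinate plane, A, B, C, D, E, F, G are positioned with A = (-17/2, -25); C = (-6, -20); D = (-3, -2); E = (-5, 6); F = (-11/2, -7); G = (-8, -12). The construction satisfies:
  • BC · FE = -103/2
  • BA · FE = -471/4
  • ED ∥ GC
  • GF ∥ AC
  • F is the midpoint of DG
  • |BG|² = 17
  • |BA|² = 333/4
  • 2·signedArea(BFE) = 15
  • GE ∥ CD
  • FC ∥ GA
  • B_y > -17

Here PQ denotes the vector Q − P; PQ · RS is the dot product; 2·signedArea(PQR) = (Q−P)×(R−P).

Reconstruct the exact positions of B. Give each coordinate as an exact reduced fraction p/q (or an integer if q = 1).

1. B_x = -7  [BA · FE = -471/4 ∩ 2·signedArea(BFE) = 15]
2. B_y = -16  [BA · FE = -471/4 ∩ 2·signedArea(BFE) = 15]
   → B = (-7, -16)

B = (-7, -16)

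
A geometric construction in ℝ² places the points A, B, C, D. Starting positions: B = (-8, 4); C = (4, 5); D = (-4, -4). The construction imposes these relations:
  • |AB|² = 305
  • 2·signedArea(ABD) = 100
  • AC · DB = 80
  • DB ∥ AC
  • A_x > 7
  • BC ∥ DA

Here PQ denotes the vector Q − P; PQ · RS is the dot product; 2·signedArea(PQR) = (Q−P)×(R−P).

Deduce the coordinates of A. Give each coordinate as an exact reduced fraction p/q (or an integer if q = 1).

A = (8, -3)

1. A_x = 8  [DB ∥ AC ∩ BC ∥ DA]
2. A_y = -3  [DB ∥ AC ∩ BC ∥ DA]
   → A = (8, -3)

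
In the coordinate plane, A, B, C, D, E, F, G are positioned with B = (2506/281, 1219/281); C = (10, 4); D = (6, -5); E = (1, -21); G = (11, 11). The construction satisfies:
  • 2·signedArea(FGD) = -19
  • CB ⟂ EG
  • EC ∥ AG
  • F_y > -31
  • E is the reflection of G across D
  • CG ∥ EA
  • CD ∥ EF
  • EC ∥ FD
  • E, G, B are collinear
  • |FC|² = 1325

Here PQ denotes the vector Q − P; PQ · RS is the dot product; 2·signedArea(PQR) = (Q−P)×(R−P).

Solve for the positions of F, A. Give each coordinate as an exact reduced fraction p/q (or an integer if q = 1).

1. F_x = -3  [EC ∥ FD ∩ CD ∥ EF]
2. F_y = -30  [EC ∥ FD ∩ CD ∥ EF]
   → F = (-3, -30)
3. A_x = 2  [EC ∥ AG ∩ CG ∥ EA]
4. A_y = -14  [EC ∥ AG ∩ CG ∥ EA]
   → A = (2, -14)

A = (2, -14)
F = (-3, -30)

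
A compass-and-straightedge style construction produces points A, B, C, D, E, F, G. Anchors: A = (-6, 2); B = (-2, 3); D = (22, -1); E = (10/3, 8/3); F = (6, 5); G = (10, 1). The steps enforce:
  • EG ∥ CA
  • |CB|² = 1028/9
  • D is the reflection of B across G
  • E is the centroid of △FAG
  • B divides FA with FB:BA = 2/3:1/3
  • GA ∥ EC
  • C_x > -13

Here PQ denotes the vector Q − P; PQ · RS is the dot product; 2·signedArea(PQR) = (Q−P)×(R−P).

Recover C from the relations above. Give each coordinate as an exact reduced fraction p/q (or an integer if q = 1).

C = (-38/3, 11/3)

1. C_x = -38/3  [EG ∥ CA ∩ GA ∥ EC]
2. C_y = 11/3  [EG ∥ CA ∩ GA ∥ EC]
   → C = (-38/3, 11/3)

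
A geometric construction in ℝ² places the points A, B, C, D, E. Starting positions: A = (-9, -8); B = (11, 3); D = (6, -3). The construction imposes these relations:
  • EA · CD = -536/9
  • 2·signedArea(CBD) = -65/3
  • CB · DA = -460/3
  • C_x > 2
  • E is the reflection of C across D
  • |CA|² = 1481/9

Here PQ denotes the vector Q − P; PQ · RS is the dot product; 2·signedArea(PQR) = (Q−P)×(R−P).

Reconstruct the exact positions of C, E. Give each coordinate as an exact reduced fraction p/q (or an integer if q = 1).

C = (8/3, -8/3)
E = (28/3, -10/3)

1. C_x = 8/3  [2·signedArea(CBD) = -65/3 ∩ CB · DA = -460/3]
2. C_y = -8/3  [2·signedArea(CBD) = -65/3 ∩ CB · DA = -460/3]
   → C = (8/3, -8/3)
3. E_x = 28/3  [E is the reflection of C across D]
4. E_y = -10/3  [E is the reflection of C across D]
   → E = (28/3, -10/3)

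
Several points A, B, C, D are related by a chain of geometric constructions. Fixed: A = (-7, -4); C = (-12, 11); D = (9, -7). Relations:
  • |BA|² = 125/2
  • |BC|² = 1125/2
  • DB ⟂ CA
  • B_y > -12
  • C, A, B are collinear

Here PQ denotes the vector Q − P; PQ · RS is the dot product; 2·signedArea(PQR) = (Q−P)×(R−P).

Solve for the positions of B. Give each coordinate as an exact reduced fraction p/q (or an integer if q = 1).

1. B_x = -9/2  [C, A, B are collinear ∩ DB ⟂ CA]
2. B_y = -23/2  [C, A, B are collinear ∩ DB ⟂ CA]
   → B = (-9/2, -23/2)

B = (-9/2, -23/2)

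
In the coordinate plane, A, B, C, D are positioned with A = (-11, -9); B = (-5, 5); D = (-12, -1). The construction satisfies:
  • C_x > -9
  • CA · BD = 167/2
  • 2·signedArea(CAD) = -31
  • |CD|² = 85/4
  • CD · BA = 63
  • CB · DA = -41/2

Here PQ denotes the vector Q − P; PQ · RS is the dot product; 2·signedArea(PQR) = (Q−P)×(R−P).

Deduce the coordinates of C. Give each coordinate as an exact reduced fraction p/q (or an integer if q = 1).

1. C_x = -17/2  [CD · BA = 63 ∩ 2·signedArea(CAD) = -31]
2. C_y = 2  [CD · BA = 63 ∩ 2·signedArea(CAD) = -31]
   → C = (-17/2, 2)

C = (-17/2, 2)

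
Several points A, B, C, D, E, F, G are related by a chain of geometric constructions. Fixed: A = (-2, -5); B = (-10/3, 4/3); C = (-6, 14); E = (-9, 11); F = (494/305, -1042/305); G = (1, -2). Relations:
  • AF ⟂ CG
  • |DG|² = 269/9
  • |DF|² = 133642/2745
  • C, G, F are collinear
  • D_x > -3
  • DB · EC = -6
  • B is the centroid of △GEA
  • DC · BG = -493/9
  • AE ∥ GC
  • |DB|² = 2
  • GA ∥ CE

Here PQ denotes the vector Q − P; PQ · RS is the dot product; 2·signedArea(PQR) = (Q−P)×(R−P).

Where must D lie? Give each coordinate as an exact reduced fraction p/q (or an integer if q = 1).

1. D_x = -7/3  [DB · EC = -6 ∩ DC · BG = -493/9]
2. D_y = 7/3  [DB · EC = -6 ∩ DC · BG = -493/9]
   → D = (-7/3, 7/3)

D = (-7/3, 7/3)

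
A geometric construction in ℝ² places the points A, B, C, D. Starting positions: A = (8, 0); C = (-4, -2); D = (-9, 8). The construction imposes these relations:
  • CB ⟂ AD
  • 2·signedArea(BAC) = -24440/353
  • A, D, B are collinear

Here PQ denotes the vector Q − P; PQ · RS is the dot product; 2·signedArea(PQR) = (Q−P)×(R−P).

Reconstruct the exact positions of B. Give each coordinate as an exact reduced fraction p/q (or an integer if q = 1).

B = (-372/353, 1504/353)

1. B_x = -372/353  [A, D, B are collinear ∩ CB ⟂ AD]
2. B_y = 1504/353  [A, D, B are collinear ∩ CB ⟂ AD]
   → B = (-372/353, 1504/353)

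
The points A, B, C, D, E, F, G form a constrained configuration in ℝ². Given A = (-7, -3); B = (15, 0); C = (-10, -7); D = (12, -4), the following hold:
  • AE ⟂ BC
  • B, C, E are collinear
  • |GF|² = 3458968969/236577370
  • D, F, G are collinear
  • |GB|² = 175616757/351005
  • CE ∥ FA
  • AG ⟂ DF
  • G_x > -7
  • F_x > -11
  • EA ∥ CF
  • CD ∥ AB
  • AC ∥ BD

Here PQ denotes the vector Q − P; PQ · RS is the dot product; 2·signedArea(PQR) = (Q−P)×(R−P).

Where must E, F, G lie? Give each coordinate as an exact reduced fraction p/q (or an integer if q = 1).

1. E_x = -4165/674  [B, C, E are collinear ∩ AE ⟂ BC]
2. E_y = -3997/674  [B, C, E are collinear ∩ AE ⟂ BC]
   → E = (-4165/674, -3997/674)
3. F_x = -7293/674  [CE ∥ FA ∩ EA ∥ CF]
4. F_y = -2743/674  [CE ∥ FA ∩ EA ∥ CF]
   → F = (-7293/674, -2743/674)
5. G_x = -827638356/118288685  [D, F, G are collinear ∩ AG ⟂ DF]
6. G_y = -480021252/118288685  [D, F, G are collinear ∩ AG ⟂ DF]
   → G = (-827638356/118288685, -480021252/118288685)

E = (-4165/674, -3997/674)
F = (-7293/674, -2743/674)
G = (-827638356/118288685, -480021252/118288685)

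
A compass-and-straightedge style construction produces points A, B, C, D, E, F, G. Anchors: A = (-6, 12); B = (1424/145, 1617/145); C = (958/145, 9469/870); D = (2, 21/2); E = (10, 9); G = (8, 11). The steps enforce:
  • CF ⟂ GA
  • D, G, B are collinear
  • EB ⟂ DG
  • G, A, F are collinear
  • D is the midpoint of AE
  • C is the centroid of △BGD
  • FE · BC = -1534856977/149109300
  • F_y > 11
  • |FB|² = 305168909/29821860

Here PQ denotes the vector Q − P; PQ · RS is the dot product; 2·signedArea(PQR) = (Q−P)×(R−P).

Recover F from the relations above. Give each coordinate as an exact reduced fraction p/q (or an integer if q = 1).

1. F_x = 567491/85695  [G, A, F are collinear ∩ CF ⟂ GA]
2. F_y = 1902157/171390  [G, A, F are collinear ∩ CF ⟂ GA]
   → F = (567491/85695, 1902157/171390)

F = (567491/85695, 1902157/171390)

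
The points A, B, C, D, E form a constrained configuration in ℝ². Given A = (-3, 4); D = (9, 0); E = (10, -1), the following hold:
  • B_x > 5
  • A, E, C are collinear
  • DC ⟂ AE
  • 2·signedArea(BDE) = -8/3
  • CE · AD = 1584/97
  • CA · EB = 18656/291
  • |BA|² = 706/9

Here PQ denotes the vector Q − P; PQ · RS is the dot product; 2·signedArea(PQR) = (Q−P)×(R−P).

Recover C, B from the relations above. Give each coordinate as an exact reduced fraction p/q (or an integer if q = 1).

B = (16/3, 1)
C = (853/97, -52/97)

1. C_x = 853/97  [A, E, C are collinear ∩ DC ⟂ AE]
2. C_y = -52/97  [A, E, C are collinear ∩ DC ⟂ AE]
   → C = (853/97, -52/97)
3. B_x = 16/3  [2·signedArea(BDE) = -8/3 ∩ CA · EB = 18656/291]
4. B_y = 1  [2·signedArea(BDE) = -8/3 ∩ CA · EB = 18656/291]
   → B = (16/3, 1)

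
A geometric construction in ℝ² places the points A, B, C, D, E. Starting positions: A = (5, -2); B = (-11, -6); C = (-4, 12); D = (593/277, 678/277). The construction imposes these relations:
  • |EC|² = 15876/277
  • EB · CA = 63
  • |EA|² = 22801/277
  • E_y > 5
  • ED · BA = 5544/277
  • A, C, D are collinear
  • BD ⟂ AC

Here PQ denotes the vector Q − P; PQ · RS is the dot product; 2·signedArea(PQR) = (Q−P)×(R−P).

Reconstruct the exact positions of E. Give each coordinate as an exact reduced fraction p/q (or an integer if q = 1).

E = (26/277, 1560/277)

1. E_x = 26/277  [ED · BA = 5544/277 ∩ EB · CA = 63]
2. E_y = 1560/277  [ED · BA = 5544/277 ∩ EB · CA = 63]
   → E = (26/277, 1560/277)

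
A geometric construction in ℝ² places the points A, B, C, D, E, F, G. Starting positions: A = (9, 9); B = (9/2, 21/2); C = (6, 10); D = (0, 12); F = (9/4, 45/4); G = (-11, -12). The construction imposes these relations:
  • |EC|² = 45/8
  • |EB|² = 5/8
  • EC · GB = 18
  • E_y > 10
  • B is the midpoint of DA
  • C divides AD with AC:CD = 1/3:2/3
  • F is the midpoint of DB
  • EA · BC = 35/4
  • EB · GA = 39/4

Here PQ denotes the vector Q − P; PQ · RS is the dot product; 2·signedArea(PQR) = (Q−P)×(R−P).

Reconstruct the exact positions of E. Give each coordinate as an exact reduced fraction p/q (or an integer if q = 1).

E = (15/4, 43/4)

1. E_x = 15/4  [EB · GA = 39/4 ∩ EA · BC = 35/4]
2. E_y = 43/4  [EB · GA = 39/4 ∩ EA · BC = 35/4]
   → E = (15/4, 43/4)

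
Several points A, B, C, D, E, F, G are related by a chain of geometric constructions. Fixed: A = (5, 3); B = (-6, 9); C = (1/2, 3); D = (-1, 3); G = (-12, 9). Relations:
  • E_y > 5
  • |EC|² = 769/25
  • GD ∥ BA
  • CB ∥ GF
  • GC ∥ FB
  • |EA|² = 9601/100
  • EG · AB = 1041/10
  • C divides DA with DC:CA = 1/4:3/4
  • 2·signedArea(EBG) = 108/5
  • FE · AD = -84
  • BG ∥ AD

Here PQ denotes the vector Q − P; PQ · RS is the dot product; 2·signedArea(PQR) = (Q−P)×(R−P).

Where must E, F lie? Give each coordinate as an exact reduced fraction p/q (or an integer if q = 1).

E = (-9/2, 27/5)
F = (-37/2, 15)

1. E_x = -9/2  [2·signedArea(EBG) = 108/5 ∩ EG · AB = 1041/10]
2. E_y = 27/5  [2·signedArea(EBG) = 108/5 ∩ EG · AB = 1041/10]
   → E = (-9/2, 27/5)
3. F_x = -37/2  [GC ∥ FB ∩ CB ∥ GF]
4. F_y = 15  [GC ∥ FB ∩ CB ∥ GF]
   → F = (-37/2, 15)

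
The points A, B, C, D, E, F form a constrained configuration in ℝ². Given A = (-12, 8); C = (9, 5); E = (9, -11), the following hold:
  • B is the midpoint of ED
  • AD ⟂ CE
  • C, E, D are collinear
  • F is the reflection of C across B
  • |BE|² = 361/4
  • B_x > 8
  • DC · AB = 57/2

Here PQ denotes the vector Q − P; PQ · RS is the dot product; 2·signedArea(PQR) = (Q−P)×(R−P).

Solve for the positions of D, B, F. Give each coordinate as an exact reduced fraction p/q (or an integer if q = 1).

B = (9, -3/2)
D = (9, 8)
F = (9, -8)

1. D_x = 9  [C, E, D are collinear ∩ AD ⟂ CE]
2. D_y = 8  [C, E, D are collinear ∩ AD ⟂ CE]
   → D = (9, 8)
3. B_x = 9  [B is the midpoint of ED]
4. B_y = -3/2  [B is the midpoint of ED]
   → B = (9, -3/2)
5. F_x = 9  [F is the reflection of C across B]
6. F_y = -8  [F is the reflection of C across B]
   → F = (9, -8)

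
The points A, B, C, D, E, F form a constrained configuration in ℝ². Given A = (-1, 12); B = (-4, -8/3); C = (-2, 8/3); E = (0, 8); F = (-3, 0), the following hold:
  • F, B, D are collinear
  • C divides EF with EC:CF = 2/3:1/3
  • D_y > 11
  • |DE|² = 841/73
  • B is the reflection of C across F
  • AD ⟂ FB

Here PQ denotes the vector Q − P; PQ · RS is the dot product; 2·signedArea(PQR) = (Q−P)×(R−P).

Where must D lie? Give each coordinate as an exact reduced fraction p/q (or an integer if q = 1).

D = (87/73, 816/73)

1. D_x = 87/73  [F, B, D are collinear ∩ AD ⟂ FB]
2. D_y = 816/73  [F, B, D are collinear ∩ AD ⟂ FB]
   → D = (87/73, 816/73)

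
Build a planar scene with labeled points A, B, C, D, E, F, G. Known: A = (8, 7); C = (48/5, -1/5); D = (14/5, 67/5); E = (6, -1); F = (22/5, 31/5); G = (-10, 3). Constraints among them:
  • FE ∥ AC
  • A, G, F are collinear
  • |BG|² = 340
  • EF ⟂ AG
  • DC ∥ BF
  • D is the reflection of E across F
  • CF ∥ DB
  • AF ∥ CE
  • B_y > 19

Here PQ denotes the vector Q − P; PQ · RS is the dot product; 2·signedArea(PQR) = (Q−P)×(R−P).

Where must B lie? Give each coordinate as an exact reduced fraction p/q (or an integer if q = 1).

1. B_x = -12/5  [DC ∥ BF ∩ CF ∥ DB]
2. B_y = 99/5  [DC ∥ BF ∩ CF ∥ DB]
   → B = (-12/5, 99/5)

B = (-12/5, 99/5)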